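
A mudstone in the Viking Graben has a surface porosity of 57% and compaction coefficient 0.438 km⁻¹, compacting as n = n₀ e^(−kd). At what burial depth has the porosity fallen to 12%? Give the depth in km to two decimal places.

3.56 km

Invert Athy's law: d = ln(n₀/n) / k
d = ln(0.57/0.12) / 0.438 = ln(4.75) / 0.438 = 1.5581 / 0.438 = 3.557 km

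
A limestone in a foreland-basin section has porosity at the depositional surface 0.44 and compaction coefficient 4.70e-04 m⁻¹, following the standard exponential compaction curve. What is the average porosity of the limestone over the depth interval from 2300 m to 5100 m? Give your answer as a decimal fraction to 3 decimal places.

0.083

Working in km (1 km = 1000 m; k in km⁻¹ = k in m⁻¹ × 1000):
⟨phi⟩ = (1/(z₂−z₁)) ∫ phi₀ e^(−kz) dz = phi₀·(e^(−k·z₁) − e^(−k·z₂)) / (k·(z₂−z₁))
e^(−0.47×2.3) = 0.3393; e^(−0.47×5.1) = 0.0910
⟨phi⟩ = 0.44 × (0.3393 − 0.0910) / (0.47 × 2.8) = 0.44 × 0.1887 = 0.0830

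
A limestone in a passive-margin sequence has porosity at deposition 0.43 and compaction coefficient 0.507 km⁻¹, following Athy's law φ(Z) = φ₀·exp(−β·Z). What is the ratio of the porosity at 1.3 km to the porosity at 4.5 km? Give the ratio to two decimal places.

5.07

φ(Z₁)/φ(Z₂) = e^(−β·Z₁)/e^(−β·Z₂) = e^{β(Z₂−Z₁)}
= exp(0.507 × 3.2) = exp(1.622) = 5.0652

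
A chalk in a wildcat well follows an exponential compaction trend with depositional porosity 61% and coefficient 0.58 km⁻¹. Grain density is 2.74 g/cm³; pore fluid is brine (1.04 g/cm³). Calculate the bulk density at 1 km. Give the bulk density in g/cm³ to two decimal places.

Porosity at depth: phi = 0.61·exp(−0.58×1) = 0.61×0.5599 = 0.3415
Bulk density: ρ_b = (1−phi)ρ_g + phi·ρ_f = 0.6585×2.74 + 0.3415×1.04
       = 1.804 + 0.355 = 2.159 g/cm³

2.16 g/cm³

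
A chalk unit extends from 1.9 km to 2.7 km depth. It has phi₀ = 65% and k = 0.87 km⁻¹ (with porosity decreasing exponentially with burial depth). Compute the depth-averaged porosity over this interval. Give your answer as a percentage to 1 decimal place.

9.0%

⟨phi⟩ = (1/(z₂−z₁)) ∫ phi₀ e^(−kz) dz = phi₀·(e^(−k·z₁) − e^(−k·z₂)) / (k·(z₂−z₁))
e^(−0.87×1.9) = 0.1915; e^(−0.87×2.7) = 0.0955
⟨phi⟩ = 0.65 × (0.1915 − 0.0955) / (0.87 × 0.8) = 0.65 × 0.1379 = 0.0897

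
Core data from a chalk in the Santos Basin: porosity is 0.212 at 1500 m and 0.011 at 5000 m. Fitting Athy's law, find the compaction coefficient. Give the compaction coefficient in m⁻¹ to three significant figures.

Working in km (1 km = 1000 m; k in km⁻¹ = k in m⁻¹ × 1000):
Athy: phi(d) = phi₀ e^(−kd) ⇒ phi₁/phi₂ = e^{k(d₂−d₁)} ⇒ k = ln(phi₁/phi₂)/(d₂−d₁)
k = ln(0.212/0.011) / (5 − 1.5) = ln(19.27) / 3.5 = 2.9587 / 3.5 = 0.8453 km⁻¹

0.000845 m⁻¹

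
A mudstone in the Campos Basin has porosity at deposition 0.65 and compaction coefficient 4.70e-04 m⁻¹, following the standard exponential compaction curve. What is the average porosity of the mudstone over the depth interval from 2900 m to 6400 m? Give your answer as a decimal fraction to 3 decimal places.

0.082

Working in km (1 km = 1000 m; c in km⁻¹ = c in m⁻¹ × 1000):
⟨phi⟩ = (1/(z₂−z₁)) ∫ phi₀ e^(−cz) dz = phi₀·(e^(−c·z₁) − e^(−c·z₂)) / (c·(z₂−z₁))
e^(−0.47×2.9) = 0.2559; e^(−0.47×6.4) = 0.0494
⟨phi⟩ = 0.65 × (0.2559 − 0.0494) / (0.47 × 3.5) = 0.65 × 0.1255 = 0.0816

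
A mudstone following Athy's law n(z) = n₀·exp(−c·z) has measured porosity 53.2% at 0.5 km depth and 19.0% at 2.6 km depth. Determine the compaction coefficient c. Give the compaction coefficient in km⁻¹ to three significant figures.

Athy: n(z) = n₀ e^(−cz) ⇒ n₁/n₂ = e^{c(z₂−z₁)} ⇒ c = ln(n₁/n₂)/(z₂−z₁)
c = ln(0.532/0.19) / (2.6 − 0.5) = ln(2.8) / 2.1 = 1.0296 / 2.1 = 0.4903 km⁻¹

0.490 km⁻¹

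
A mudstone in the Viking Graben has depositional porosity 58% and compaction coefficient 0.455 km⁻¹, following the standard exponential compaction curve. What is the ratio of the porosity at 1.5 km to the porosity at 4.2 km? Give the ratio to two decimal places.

phi(d₁)/phi(d₂) = e^(−β·d₁)/e^(−β·d₂) = e^{β(d₂−d₁)}
= exp(0.455 × 2.7) = exp(1.229) = 3.4161

3.42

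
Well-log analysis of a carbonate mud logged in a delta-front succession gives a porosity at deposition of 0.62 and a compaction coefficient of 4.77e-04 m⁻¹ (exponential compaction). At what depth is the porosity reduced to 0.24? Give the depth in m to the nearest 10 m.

1990 m

Working in km (1 km = 1000 m; k in km⁻¹ = k in m⁻¹ × 1000):
Invert Athy's law: Z = ln(φ₀/φ) / k
Z = ln(0.62/0.24) / 0.477 = ln(2.583) / 0.477 = 0.9491 / 0.477 = 1.990 km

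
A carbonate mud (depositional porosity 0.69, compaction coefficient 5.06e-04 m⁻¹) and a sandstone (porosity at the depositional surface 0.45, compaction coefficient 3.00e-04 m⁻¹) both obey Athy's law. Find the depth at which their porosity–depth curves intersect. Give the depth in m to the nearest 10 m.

2070 m

Working in km (1 km = 1000 m; k in km⁻¹ = k in m⁻¹ × 1000):
Set n₀ₐ e^(−kₐZ) = n₀ᵦ e^(−kᵦZ) ⇒ ln(n₀ₐ/n₀ᵦ) = (kₐ − kᵦ)·Z
Z = ln(0.69/0.45) / (0.506 − 0.3) = 0.4274 / 0.206 = 2.075 km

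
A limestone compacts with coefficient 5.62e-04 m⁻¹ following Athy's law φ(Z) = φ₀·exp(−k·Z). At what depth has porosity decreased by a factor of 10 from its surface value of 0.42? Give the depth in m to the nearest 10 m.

Working in km (1 km = 1000 m; k in km⁻¹ = k in m⁻¹ × 1000):
φ/φ₀ = 1/10 ⇒ exp(−k·Z) = 1/10 ⇒ Z = ln(10) / k
Z = 2.3026 / 0.562 = 4.097 km

4100 m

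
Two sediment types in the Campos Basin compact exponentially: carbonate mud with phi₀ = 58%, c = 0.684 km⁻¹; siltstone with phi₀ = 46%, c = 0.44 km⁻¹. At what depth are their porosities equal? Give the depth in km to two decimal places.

Set phi₀ₐ e^(−cₐd) = phi₀ᵦ e^(−cᵦd) ⇒ ln(phi₀ₐ/phi₀ᵦ) = (cₐ − cᵦ)·d
d = ln(0.58/0.46) / (0.684 − 0.44) = 0.2318 / 0.244 = 0.950 km

0.95 km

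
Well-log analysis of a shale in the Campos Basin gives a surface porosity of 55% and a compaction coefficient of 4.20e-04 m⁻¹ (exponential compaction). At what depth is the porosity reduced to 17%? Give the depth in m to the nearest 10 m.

2800 m

Working in km (1 km = 1000 m; k in km⁻¹ = k in m⁻¹ × 1000):
Invert Athy's law: d = ln(n₀/n) / k
d = ln(0.55/0.17) / 0.42 = ln(3.235) / 0.42 = 1.1741 / 0.42 = 2.796 km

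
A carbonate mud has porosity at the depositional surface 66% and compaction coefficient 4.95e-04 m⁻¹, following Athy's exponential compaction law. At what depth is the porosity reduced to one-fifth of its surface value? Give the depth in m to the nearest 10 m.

Working in km (1 km = 1000 m; β in km⁻¹ = β in m⁻¹ × 1000):
phi/phi₀ = 1/5 ⇒ exp(−β·z) = 1/5 ⇒ z = ln(5) / β
z = 1.6094 / 0.495 = 3.251 km

3250 m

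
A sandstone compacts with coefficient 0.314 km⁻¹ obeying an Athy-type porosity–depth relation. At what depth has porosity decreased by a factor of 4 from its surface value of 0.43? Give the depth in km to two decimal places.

4.41 km

n/n₀ = 1/4 ⇒ exp(−k·d) = 1/4 ⇒ d = ln(4) / k
d = 1.3863 / 0.314 = 4.415 km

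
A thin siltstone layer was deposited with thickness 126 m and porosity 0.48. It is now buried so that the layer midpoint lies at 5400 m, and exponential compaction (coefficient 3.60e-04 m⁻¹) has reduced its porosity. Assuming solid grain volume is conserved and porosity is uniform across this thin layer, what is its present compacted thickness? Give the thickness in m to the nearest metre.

70 m

Working in km (1 km = 1000 m; β in km⁻¹ = β in m⁻¹ × 1000):
Porosity at 5.4 km: φ = 0.48·exp(−0.36×5.4) = 0.0687
Solid-volume conservation: h(1−φ) = h₀(1−φ₀) ⇒ h = h₀·(1−φ₀)/(1−φ)
h = 0.126 × (1 − 0.48)/(1 − 0.0687) = 0.126 × 0.5584 = 0.0704 km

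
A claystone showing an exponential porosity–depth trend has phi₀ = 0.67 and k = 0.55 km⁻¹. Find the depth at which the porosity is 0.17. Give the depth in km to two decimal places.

Invert Athy's law: Z = ln(phi₀/phi) / k
Z = ln(0.67/0.17) / 0.55 = ln(3.941) / 0.55 = 1.3715 / 0.55 = 2.494 km

2.49 km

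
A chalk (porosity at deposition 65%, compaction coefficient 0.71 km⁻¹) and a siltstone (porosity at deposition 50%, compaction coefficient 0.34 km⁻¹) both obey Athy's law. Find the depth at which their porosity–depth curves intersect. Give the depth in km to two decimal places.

0.71 km

Set φ₀ₐ e^(−βₐZ) = φ₀ᵦ e^(−βᵦZ) ⇒ ln(φ₀ₐ/φ₀ᵦ) = (βₐ − βᵦ)·Z
Z = ln(0.65/0.5) / (0.71 − 0.34) = 0.2624 / 0.37 = 0.709 km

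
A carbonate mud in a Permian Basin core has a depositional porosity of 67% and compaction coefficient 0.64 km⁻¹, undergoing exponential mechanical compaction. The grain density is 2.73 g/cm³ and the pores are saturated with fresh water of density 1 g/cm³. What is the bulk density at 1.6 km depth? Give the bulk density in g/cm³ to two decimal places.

2.31 g/cm³

Porosity at depth: phi = 0.67·exp(−0.64×1.6) = 0.67×0.3592 = 0.2406
Bulk density: ρ_b = (1−phi)ρ_g + phi·ρ_f = 0.7594×2.73 + 0.2406×1
       = 2.073 + 0.241 = 2.314 g/cm³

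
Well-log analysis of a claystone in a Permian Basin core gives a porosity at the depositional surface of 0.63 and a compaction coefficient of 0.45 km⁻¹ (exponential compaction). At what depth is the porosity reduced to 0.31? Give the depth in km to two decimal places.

Invert Athy's law: z = ln(φ₀/φ) / c
z = ln(0.63/0.31) / 0.45 = ln(2.032) / 0.45 = 0.7091 / 0.45 = 1.576 km

1.58 km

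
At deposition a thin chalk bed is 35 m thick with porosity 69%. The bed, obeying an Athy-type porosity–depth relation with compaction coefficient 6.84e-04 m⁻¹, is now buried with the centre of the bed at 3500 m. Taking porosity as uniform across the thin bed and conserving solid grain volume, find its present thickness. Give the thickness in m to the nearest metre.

Working in km (1 km = 1000 m; β in km⁻¹ = β in m⁻¹ × 1000):
Porosity at 3.5 km: n = 0.69·exp(−0.684×3.5) = 0.0630
Solid-volume conservation: h(1−n) = h₀(1−n₀) ⇒ h = h₀·(1−n₀)/(1−n)
h = 0.035 × (1 − 0.69)/(1 − 0.0630) = 0.035 × 0.3308 = 0.0116 km

12 m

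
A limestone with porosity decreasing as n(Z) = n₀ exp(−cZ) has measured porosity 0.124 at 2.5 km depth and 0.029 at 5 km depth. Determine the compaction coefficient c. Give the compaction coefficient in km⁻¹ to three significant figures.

Athy: n(Z) = n₀ e^(−cZ) ⇒ n₁/n₂ = e^{c(Z₂−Z₁)} ⇒ c = ln(n₁/n₂)/(Z₂−Z₁)
c = ln(0.124/0.029) / (5 − 2.5) = ln(4.276) / 2.5 = 1.4530 / 2.5 = 0.5812 km⁻¹

0.581 km⁻¹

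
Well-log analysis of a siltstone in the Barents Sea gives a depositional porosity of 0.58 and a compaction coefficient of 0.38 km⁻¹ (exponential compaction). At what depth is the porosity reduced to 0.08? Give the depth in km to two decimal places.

Invert Athy's law: z = ln(phi₀/phi) / β
z = ln(0.58/0.08) / 0.38 = ln(7.25) / 0.38 = 1.9810 / 0.38 = 5.213 km

5.21 km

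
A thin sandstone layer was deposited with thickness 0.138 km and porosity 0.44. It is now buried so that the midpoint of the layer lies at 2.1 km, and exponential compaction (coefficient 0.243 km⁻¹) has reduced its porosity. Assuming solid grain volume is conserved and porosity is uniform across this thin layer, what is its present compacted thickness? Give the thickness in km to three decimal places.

Porosity at 2.1 km: φ = 0.44·exp(−0.243×2.1) = 0.2641
Solid-volume conservation: h(1−φ) = h₀(1−φ₀) ⇒ h = h₀·(1−φ₀)/(1−φ)
h = 0.138 × (1 − 0.44)/(1 − 0.2641) = 0.138 × 0.7610 = 0.1050 km

0.105 km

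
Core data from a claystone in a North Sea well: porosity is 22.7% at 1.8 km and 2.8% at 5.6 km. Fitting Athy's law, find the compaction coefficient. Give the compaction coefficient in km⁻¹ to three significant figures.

0.551 km⁻¹

Athy: phi(z) = phi₀ e^(−kz) ⇒ phi₁/phi₂ = e^{k(z₂−z₁)} ⇒ k = ln(phi₁/phi₂)/(z₂−z₁)
k = ln(0.227/0.028) / (5.6 − 1.8) = ln(8.107) / 3.8 = 2.0927 / 3.8 = 0.5507 km⁻¹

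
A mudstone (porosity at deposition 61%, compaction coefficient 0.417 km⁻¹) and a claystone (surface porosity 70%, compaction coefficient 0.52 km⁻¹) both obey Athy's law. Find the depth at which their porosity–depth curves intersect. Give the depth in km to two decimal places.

1.34 km

Set n₀ₐ e^(−cₐd) = n₀ᵦ e^(−cᵦd) ⇒ ln(n₀ₐ/n₀ᵦ) = (cₐ − cᵦ)·d
d = ln(0.61/0.7) / (0.417 − 0.52) = -0.1376 / -0.103 = 1.336 km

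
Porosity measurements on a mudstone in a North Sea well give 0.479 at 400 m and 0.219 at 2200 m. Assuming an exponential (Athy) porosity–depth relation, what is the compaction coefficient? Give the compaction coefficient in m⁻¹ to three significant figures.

0.000435 m⁻¹

Working in km (1 km = 1000 m; c in km⁻¹ = c in m⁻¹ × 1000):
Athy: n(d) = n₀ e^(−cd) ⇒ n₁/n₂ = e^{c(d₂−d₁)} ⇒ c = ln(n₁/n₂)/(d₂−d₁)
c = ln(0.479/0.219) / (2.2 − 0.4) = ln(2.187) / 1.8 = 0.7826 / 1.8 = 0.4348 km⁻¹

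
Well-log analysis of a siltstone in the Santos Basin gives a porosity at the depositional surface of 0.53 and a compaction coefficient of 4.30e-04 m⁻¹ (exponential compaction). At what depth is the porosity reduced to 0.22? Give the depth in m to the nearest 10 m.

Working in km (1 km = 1000 m; k in km⁻¹ = k in m⁻¹ × 1000):
Invert Athy's law: d = ln(φ₀/φ) / k
d = ln(0.53/0.22) / 0.43 = ln(2.409) / 0.43 = 0.8792 / 0.43 = 2.045 km

2040 m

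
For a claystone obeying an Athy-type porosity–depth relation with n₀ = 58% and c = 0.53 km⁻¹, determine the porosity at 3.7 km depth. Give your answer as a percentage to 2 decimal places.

n = n₀·exp(−c·d) = 0.58 × exp(−0.53 × 3.7) = 0.58 × exp(−1.961)
  = 0.58 × 0.1407 = 0.0816

8.16%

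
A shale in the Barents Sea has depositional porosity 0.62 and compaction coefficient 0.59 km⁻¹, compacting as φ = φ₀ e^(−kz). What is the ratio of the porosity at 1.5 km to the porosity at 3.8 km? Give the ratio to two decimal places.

3.88

φ(z₁)/φ(z₂) = e^(−k·z₁)/e^(−k·z₂) = e^{k(z₂−z₁)}
= exp(0.59 × 2.3) = exp(1.357) = 3.8845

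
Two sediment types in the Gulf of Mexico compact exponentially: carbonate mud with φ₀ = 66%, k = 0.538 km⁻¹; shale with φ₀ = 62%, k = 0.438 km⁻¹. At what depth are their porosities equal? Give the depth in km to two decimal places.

0.63 km

Set φ₀ₐ e^(−kₐz) = φ₀ᵦ e^(−kᵦz) ⇒ ln(φ₀ₐ/φ₀ᵦ) = (kₐ − kᵦ)·z
z = ln(0.66/0.62) / (0.538 − 0.438) = 0.0625 / 0.1 = 0.625 km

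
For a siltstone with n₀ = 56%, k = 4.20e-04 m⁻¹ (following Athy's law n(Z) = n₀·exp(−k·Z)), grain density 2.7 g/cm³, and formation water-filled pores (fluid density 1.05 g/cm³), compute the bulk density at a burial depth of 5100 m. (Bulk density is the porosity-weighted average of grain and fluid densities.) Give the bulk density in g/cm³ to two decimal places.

2.59 g/cm³

Working in km (1 km = 1000 m; k in km⁻¹ = k in m⁻¹ × 1000):
Porosity at depth: n = 0.56·exp(−0.42×5.1) = 0.56×0.1174 = 0.0658
Bulk density: ρ_b = (1−n)ρ_g + n·ρ_f = 0.9342×2.7 + 0.0658×1.05
       = 2.522 + 0.069 = 2.592 g/cm³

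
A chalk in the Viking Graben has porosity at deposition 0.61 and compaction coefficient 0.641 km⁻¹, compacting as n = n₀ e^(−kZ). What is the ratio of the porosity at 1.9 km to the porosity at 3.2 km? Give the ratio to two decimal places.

2.30

n(Z₁)/n(Z₂) = e^(−k·Z₁)/e^(−k·Z₂) = e^{k(Z₂−Z₁)}
= exp(0.641 × 1.3) = exp(0.8333) = 2.3009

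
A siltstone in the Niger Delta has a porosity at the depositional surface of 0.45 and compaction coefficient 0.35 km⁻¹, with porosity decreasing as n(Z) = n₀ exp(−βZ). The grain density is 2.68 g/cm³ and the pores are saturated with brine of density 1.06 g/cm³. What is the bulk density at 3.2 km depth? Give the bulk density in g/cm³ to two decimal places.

Porosity at depth: n = 0.45·exp(−0.35×3.2) = 0.45×0.3263 = 0.1468
Bulk density: ρ_b = (1−n)ρ_g + n·ρ_f = 0.8532×2.68 + 0.1468×1.06
       = 2.287 + 0.156 = 2.442 g/cm³

2.44 g/cm³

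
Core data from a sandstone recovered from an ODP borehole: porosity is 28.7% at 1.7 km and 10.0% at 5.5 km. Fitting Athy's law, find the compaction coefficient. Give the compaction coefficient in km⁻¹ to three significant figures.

Athy: phi(d) = phi₀ e^(−cd) ⇒ phi₁/phi₂ = e^{c(d₂−d₁)} ⇒ c = ln(phi₁/phi₂)/(d₂−d₁)
c = ln(0.287/0.1) / (5.5 − 1.7) = ln(2.87) / 3.8 = 1.0543 / 3.8 = 0.2775 km⁻¹

0.277 km⁻¹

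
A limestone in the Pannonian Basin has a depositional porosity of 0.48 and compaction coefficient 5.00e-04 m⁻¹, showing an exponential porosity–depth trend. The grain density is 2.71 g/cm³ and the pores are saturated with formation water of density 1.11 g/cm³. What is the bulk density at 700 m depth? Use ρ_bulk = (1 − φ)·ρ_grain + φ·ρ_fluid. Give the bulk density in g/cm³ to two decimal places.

Working in km (1 km = 1000 m; k in km⁻¹ = k in m⁻¹ × 1000):
Porosity at depth: phi = 0.48·exp(−0.5×0.7) = 0.48×0.7047 = 0.3383
Bulk density: ρ_b = (1−phi)ρ_g + phi·ρ_f = 0.6617×2.71 + 0.3383×1.11
       = 1.793 + 0.375 = 2.169 g/cm³

2.17 g/cm³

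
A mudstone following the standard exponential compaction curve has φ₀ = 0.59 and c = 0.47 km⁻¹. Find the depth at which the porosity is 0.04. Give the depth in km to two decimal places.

5.73 km

Invert Athy's law: d = ln(φ₀/φ) / c
d = ln(0.59/0.04) / 0.47 = ln(14.75) / 0.47 = 2.6912 / 0.47 = 5.726 km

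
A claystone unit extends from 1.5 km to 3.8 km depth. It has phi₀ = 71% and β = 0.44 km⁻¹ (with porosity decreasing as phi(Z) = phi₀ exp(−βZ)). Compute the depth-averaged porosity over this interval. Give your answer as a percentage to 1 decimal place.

23.1%

⟨phi⟩ = (1/(Z₂−Z₁)) ∫ phi₀ e^(−βZ) dZ = phi₀·(e^(−β·Z₁) − e^(−β·Z₂)) / (β·(Z₂−Z₁))
e^(−0.44×1.5) = 0.5169; e^(−0.44×3.8) = 0.1879
⟨phi⟩ = 0.71 × (0.5169 − 0.1879) / (0.44 × 2.3) = 0.71 × 0.3251 = 0.2308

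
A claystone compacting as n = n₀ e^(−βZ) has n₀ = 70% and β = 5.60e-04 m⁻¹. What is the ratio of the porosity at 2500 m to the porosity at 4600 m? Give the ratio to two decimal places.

3.24

Working in km (1 km = 1000 m; β in km⁻¹ = β in m⁻¹ × 1000):
n(Z₁)/n(Z₂) = e^(−β·Z₁)/e^(−β·Z₂) = e^{β(Z₂−Z₁)}
= exp(0.56 × 2.1) = exp(1.176) = 3.2414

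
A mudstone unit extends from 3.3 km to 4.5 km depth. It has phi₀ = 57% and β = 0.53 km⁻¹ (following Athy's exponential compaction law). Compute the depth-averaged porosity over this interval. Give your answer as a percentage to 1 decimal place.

⟨phi⟩ = (1/(Z₂−Z₁)) ∫ phi₀ e^(−βZ) dZ = phi₀·(e^(−β·Z₁) − e^(−β·Z₂)) / (β·(Z₂−Z₁))
e^(−0.53×3.3) = 0.1739; e^(−0.53×4.5) = 0.0921
⟨phi⟩ = 0.57 × (0.1739 − 0.0921) / (0.53 × 1.2) = 0.57 × 0.1287 = 0.0734

7.3%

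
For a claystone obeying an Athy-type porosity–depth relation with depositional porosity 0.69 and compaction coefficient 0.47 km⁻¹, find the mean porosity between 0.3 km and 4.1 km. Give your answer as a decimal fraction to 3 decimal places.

⟨phi⟩ = (1/(Z₂−Z₁)) ∫ phi₀ e^(−kZ) dZ = phi₀·(e^(−k·Z₁) − e^(−k·Z₂)) / (k·(Z₂−Z₁))
e^(−0.47×0.3) = 0.8685; e^(−0.47×4.1) = 0.1456
⟨phi⟩ = 0.69 × (0.8685 − 0.1456) / (0.47 × 3.8) = 0.69 × 0.4048 = 0.2793

0.279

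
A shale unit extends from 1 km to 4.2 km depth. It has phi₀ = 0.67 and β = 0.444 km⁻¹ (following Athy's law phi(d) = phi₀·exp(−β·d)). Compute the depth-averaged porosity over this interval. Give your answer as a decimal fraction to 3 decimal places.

0.229

⟨phi⟩ = (1/(d₂−d₁)) ∫ phi₀ e^(−βd) dd = phi₀·(e^(−β·d₁) − e^(−β·d₂)) / (β·(d₂−d₁))
e^(−0.444×1) = 0.6415; e^(−0.444×4.2) = 0.1549
⟨phi⟩ = 0.67 × (0.6415 − 0.1549) / (0.444 × 3.2) = 0.67 × 0.3424 = 0.2294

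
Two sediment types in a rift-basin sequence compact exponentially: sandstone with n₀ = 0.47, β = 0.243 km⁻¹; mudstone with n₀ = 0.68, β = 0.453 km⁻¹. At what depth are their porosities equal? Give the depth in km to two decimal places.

1.76 km

Set n₀ₐ e^(−βₐd) = n₀ᵦ e^(−βᵦd) ⇒ ln(n₀ₐ/n₀ᵦ) = (βₐ − βᵦ)·d
d = ln(0.47/0.68) / (0.243 − 0.453) = -0.3694 / -0.21 = 1.759 km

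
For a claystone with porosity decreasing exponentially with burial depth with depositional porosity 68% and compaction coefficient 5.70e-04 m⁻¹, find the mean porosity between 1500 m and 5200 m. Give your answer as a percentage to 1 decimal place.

Working in km (1 km = 1000 m; β in km⁻¹ = β in m⁻¹ × 1000):
⟨φ⟩ = (1/(z₂−z₁)) ∫ φ₀ e^(−βz) dz = φ₀·(e^(−β·z₁) − e^(−β·z₂)) / (β·(z₂−z₁))
e^(−0.57×1.5) = 0.4253; e^(−0.57×5.2) = 0.0516
⟨φ⟩ = 0.68 × (0.4253 − 0.0516) / (0.57 × 3.7) = 0.68 × 0.1772 = 0.1205

12.0%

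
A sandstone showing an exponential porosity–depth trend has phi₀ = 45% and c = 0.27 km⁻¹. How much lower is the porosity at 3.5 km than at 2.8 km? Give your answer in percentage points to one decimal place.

3.6 percentage points

phi(2.8) = 0.45·e^(−0.27×2.8) = 0.2113
phi(3.5) = 0.45·e^(−0.27×3.5) = 0.1749
Δphi = 0.2113 − 0.1749 = 0.0364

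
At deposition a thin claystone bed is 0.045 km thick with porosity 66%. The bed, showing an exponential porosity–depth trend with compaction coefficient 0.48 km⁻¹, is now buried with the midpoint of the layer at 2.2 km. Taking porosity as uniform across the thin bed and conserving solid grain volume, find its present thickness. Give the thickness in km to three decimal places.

0.020 km

Porosity at 2.2 km: phi = 0.66·exp(−0.48×2.2) = 0.2296
Solid-volume conservation: h(1−phi) = h₀(1−phi₀) ⇒ h = h₀·(1−phi₀)/(1−phi)
h = 0.045 × (1 − 0.66)/(1 − 0.2296) = 0.045 × 0.4413 = 0.0199 km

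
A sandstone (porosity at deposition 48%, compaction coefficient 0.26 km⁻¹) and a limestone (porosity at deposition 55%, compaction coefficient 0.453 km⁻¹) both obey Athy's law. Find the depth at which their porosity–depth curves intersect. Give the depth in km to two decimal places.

0.71 km

Set n₀ₐ e^(−cₐZ) = n₀ᵦ e^(−cᵦZ) ⇒ ln(n₀ₐ/n₀ᵦ) = (cₐ − cᵦ)·Z
Z = ln(0.48/0.55) / (0.26 − 0.453) = -0.1361 / -0.193 = 0.705 km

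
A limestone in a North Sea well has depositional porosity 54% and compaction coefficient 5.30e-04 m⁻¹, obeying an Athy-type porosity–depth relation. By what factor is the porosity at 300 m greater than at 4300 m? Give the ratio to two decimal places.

Working in km (1 km = 1000 m; β in km⁻¹ = β in m⁻¹ × 1000):
φ(z₁)/φ(z₂) = e^(−β·z₁)/e^(−β·z₂) = e^{β(z₂−z₁)}
= exp(0.53 × 4) = exp(2.12) = 8.3311

8.33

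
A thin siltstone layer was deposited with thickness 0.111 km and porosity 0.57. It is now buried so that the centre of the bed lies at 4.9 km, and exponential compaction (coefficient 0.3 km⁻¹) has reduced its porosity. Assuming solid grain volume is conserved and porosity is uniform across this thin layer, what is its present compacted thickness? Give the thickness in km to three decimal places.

0.055 km

Porosity at 4.9 km: n = 0.57·exp(−0.3×4.9) = 0.1311
Solid-volume conservation: h(1−n) = h₀(1−n₀) ⇒ h = h₀·(1−n₀)/(1−n)
h = 0.111 × (1 − 0.57)/(1 − 0.1311) = 0.111 × 0.4949 = 0.0549 km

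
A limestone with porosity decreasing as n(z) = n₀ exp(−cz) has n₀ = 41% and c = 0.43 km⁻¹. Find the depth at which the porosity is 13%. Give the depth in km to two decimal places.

2.67 km

Invert Athy's law: z = ln(n₀/n) / c
z = ln(0.41/0.13) / 0.43 = ln(3.154) / 0.43 = 1.1486 / 0.43 = 2.671 km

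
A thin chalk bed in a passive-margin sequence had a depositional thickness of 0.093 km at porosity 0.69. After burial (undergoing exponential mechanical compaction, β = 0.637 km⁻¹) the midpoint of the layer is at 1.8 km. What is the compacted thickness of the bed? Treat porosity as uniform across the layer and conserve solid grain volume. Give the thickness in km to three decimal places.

0.037 km

Porosity at 1.8 km: φ = 0.69·exp(−0.637×1.8) = 0.2192
Solid-volume conservation: h(1−φ) = h₀(1−φ₀) ⇒ h = h₀·(1−φ₀)/(1−φ)
h = 0.093 × (1 − 0.69)/(1 − 0.2192) = 0.093 × 0.3970 = 0.0369 km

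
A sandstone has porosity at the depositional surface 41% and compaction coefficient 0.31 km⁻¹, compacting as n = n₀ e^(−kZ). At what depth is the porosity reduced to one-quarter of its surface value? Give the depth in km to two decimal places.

n/n₀ = 1/4 ⇒ exp(−k·Z) = 1/4 ⇒ Z = ln(4) / k
Z = 1.3863 / 0.31 = 4.472 km

4.47 km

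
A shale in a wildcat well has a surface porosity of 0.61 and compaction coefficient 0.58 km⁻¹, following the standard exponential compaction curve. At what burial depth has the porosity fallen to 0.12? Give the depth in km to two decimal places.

2.80 km

Invert Athy's law: d = ln(phi₀/phi) / k
d = ln(0.61/0.12) / 0.58 = ln(5.083) / 0.58 = 1.6260 / 0.58 = 2.803 km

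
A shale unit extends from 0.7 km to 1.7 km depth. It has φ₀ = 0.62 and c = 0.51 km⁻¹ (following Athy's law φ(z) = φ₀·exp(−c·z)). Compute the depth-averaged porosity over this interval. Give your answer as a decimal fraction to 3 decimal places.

⟨φ⟩ = (1/(z₂−z₁)) ∫ φ₀ e^(−cz) dz = φ₀·(e^(−c·z₁) − e^(−c·z₂)) / (c·(z₂−z₁))
e^(−0.51×0.7) = 0.6998; e^(−0.51×1.7) = 0.4202
⟨φ⟩ = 0.62 × (0.6998 − 0.4202) / (0.51 × 1) = 0.62 × 0.5482 = 0.3399

0.340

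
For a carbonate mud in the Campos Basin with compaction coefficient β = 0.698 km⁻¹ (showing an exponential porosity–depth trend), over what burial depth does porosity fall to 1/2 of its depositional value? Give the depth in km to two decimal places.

n/n₀ = 1/2 ⇒ exp(−β·z) = 1/2 ⇒ z = ln(2) / β
z = 0.6931 / 0.698 = 0.993 km

0.99 km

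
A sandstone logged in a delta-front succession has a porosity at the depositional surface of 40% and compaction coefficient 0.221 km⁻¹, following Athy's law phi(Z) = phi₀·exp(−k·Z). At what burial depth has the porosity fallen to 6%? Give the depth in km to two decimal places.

Invert Athy's law: Z = ln(phi₀/phi) / k
Z = ln(0.4/0.06) / 0.221 = ln(6.667) / 0.221 = 1.8971 / 0.221 = 8.584 km

8.58 km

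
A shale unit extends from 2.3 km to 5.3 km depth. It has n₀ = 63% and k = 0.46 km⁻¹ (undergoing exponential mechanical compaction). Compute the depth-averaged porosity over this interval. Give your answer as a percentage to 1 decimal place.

⟨n⟩ = (1/(z₂−z₁)) ∫ n₀ e^(−kz) dz = n₀·(e^(−k·z₁) − e^(−k·z₂)) / (k·(z₂−z₁))
e^(−0.46×2.3) = 0.3471; e^(−0.46×5.3) = 0.0873
⟨n⟩ = 0.63 × (0.3471 − 0.0873) / (0.46 × 3) = 0.63 × 0.1883 = 0.1186

11.9%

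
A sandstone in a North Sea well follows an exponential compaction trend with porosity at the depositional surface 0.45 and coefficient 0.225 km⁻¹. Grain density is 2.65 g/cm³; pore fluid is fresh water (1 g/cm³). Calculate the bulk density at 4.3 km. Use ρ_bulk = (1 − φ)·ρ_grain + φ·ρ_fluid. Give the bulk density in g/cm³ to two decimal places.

2.37 g/cm³

Porosity at depth: n = 0.45·exp(−0.225×4.3) = 0.45×0.3800 = 0.1710
Bulk density: ρ_b = (1−n)ρ_g + n·ρ_f = 0.8290×2.65 + 0.1710×1
       = 2.197 + 0.171 = 2.368 g/cm³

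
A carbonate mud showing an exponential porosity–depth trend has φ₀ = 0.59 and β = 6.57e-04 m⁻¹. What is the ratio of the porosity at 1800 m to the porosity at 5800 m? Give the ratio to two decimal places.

13.85

Working in km (1 km = 1000 m; β in km⁻¹ = β in m⁻¹ × 1000):
φ(d₁)/φ(d₂) = e^(−β·d₁)/e^(−β·d₂) = e^{β(d₂−d₁)}
= exp(0.657 × 4) = exp(2.628) = 13.8461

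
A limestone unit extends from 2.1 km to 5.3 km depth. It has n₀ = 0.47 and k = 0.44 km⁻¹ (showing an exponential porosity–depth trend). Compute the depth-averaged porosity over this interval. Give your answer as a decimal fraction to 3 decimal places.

⟨n⟩ = (1/(Z₂−Z₁)) ∫ n₀ e^(−kZ) dZ = n₀·(e^(−k·Z₁) − e^(−k·Z₂)) / (k·(Z₂−Z₁))
e^(−0.44×2.1) = 0.3969; e^(−0.44×5.3) = 0.0971
⟨n⟩ = 0.47 × (0.3969 − 0.0971) / (0.44 × 3.2) = 0.47 × 0.2129 = 0.1001

0.100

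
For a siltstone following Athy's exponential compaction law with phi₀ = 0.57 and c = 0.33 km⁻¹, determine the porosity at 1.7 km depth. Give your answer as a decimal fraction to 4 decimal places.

phi = phi₀·exp(−c·z) = 0.57 × exp(−0.33 × 1.7) = 0.57 × exp(−0.561)
  = 0.57 × 0.5706 = 0.3253

0.3253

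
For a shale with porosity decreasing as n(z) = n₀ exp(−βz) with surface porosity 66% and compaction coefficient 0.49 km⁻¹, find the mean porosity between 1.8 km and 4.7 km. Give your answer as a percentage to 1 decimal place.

14.6%

⟨n⟩ = (1/(z₂−z₁)) ∫ n₀ e^(−βz) dz = n₀·(e^(−β·z₁) − e^(−β·z₂)) / (β·(z₂−z₁))
e^(−0.49×1.8) = 0.4140; e^(−0.49×4.7) = 0.1000
⟨n⟩ = 0.66 × (0.4140 − 0.1000) / (0.49 × 2.9) = 0.66 × 0.2210 = 0.1458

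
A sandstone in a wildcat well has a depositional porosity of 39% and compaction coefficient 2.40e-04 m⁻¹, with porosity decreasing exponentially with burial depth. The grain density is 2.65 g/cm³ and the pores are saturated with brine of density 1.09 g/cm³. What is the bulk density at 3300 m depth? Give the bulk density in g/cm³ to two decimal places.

Working in km (1 km = 1000 m; c in km⁻¹ = c in m⁻¹ × 1000):
Porosity at depth: phi = 0.39·exp(−0.24×3.3) = 0.39×0.4529 = 0.1766
Bulk density: ρ_b = (1−phi)ρ_g + phi·ρ_f = 0.8234×2.65 + 0.1766×1.09
       = 2.182 + 0.193 = 2.374 g/cm³

2.37 g/cm³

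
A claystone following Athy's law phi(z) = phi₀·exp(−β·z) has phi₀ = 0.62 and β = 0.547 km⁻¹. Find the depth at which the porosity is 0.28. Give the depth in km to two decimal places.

1.45 km

Invert Athy's law: z = ln(phi₀/phi) / β
z = ln(0.62/0.28) / 0.547 = ln(2.214) / 0.547 = 0.7949 / 0.547 = 1.453 km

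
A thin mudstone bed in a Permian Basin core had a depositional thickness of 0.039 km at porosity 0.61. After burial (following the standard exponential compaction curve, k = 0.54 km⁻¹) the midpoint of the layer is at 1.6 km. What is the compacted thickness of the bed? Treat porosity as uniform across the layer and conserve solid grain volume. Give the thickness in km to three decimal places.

Porosity at 1.6 km: φ = 0.61·exp(−0.54×1.6) = 0.2571
Solid-volume conservation: h(1−φ) = h₀(1−φ₀) ⇒ h = h₀·(1−φ₀)/(1−φ)
h = 0.039 × (1 − 0.61)/(1 − 0.2571) = 0.039 × 0.5250 = 0.0205 km

0.020 km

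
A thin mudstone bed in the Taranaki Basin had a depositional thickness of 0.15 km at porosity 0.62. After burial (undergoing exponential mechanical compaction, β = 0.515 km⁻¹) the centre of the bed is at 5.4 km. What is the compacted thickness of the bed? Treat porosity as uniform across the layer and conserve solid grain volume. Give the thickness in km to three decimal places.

0.059 km

Porosity at 5.4 km: φ = 0.62·exp(−0.515×5.4) = 0.0384
Solid-volume conservation: h(1−φ) = h₀(1−φ₀) ⇒ h = h₀·(1−φ₀)/(1−φ)
h = 0.15 × (1 − 0.62)/(1 − 0.0384) = 0.15 × 0.3952 = 0.0593 km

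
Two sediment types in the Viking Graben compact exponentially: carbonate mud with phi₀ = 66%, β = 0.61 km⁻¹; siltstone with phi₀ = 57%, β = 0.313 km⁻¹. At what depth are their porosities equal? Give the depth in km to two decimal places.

0.49 km

Set phi₀ₐ e^(−βₐZ) = phi₀ᵦ e^(−βᵦZ) ⇒ ln(phi₀ₐ/phi₀ᵦ) = (βₐ − βᵦ)·Z
Z = ln(0.66/0.57) / (0.61 − 0.313) = 0.1466 / 0.297 = 0.494 km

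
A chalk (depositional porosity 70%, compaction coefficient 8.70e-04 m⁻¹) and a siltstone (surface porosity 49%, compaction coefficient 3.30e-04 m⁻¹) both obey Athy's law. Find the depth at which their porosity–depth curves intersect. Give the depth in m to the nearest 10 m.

660 m

Working in km (1 km = 1000 m; k in km⁻¹ = k in m⁻¹ × 1000):
Set φ₀ₐ e^(−kₐd) = φ₀ᵦ e^(−kᵦd) ⇒ ln(φ₀ₐ/φ₀ᵦ) = (kₐ − kᵦ)·d
d = ln(0.7/0.49) / (0.87 − 0.33) = 0.3567 / 0.54 = 0.661 km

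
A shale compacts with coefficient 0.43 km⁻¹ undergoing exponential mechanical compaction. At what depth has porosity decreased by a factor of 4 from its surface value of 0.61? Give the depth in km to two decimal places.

n/n₀ = 1/4 ⇒ exp(−k·d) = 1/4 ⇒ d = ln(4) / k
d = 1.3863 / 0.43 = 3.224 km

3.22 km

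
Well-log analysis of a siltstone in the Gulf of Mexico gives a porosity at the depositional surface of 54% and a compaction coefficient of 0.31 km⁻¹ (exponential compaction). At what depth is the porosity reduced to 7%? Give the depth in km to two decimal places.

6.59 km

Invert Athy's law: z = ln(φ₀/φ) / k
z = ln(0.54/0.07) / 0.31 = ln(7.714) / 0.31 = 2.0431 / 0.31 = 6.591 km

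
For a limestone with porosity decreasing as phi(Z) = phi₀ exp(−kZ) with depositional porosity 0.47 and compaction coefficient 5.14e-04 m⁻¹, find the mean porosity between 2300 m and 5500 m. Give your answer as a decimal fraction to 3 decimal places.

0.071

Working in km (1 km = 1000 m; k in km⁻¹ = k in m⁻¹ × 1000):
⟨phi⟩ = (1/(Z₂−Z₁)) ∫ phi₀ e^(−kZ) dZ = phi₀·(e^(−k·Z₁) − e^(−k·Z₂)) / (k·(Z₂−Z₁))
e^(−0.514×2.3) = 0.3066; e^(−0.514×5.5) = 0.0592
⟨phi⟩ = 0.47 × (0.3066 − 0.0592) / (0.514 × 3.2) = 0.47 × 0.1504 = 0.0707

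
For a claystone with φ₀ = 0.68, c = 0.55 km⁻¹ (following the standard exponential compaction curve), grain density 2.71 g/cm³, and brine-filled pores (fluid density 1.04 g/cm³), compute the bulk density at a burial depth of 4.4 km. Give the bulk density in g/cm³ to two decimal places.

Porosity at depth: φ = 0.68·exp(−0.55×4.4) = 0.68×0.0889 = 0.0605
Bulk density: ρ_b = (1−φ)ρ_g + φ·ρ_f = 0.9395×2.71 + 0.0605×1.04
       = 2.546 + 0.063 = 2.609 g/cm³

2.61 g/cm³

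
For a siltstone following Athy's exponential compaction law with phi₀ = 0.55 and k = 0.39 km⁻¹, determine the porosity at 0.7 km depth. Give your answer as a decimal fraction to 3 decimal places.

phi = phi₀·exp(−k·Z) = 0.55 × exp(−0.39 × 0.7) = 0.55 × exp(−0.273)
  = 0.55 × 0.7611 = 0.4186

0.419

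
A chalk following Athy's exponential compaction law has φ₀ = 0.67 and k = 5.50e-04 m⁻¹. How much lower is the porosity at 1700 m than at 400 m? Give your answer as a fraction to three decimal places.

Working in km (1 km = 1000 m; k in km⁻¹ = k in m⁻¹ × 1000):
φ(0.4) = 0.67·e^(−0.55×0.4) = 0.5377
φ(1.7) = 0.67·e^(−0.55×1.7) = 0.2630
Δφ = 0.5377 − 0.2630 = 0.2747

0.275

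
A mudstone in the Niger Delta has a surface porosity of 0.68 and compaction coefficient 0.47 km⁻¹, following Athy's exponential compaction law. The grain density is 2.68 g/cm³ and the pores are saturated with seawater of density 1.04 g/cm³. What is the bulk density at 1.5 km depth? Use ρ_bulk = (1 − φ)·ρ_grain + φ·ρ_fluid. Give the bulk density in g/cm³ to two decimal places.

2.13 g/cm³

Porosity at depth: n = 0.68·exp(−0.47×1.5) = 0.68×0.4941 = 0.3360
Bulk density: ρ_b = (1−n)ρ_g + n·ρ_f = 0.6640×2.68 + 0.3360×1.04
       = 1.780 + 0.349 = 2.129 g/cm³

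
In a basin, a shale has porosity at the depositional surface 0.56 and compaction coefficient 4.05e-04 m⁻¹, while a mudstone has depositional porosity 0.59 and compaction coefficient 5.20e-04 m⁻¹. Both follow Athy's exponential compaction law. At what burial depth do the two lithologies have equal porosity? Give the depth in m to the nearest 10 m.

Working in km (1 km = 1000 m; k in km⁻¹ = k in m⁻¹ × 1000):
Set n₀ₐ e^(−kₐd) = n₀ᵦ e^(−kᵦd) ⇒ ln(n₀ₐ/n₀ᵦ) = (kₐ − kᵦ)·d
d = ln(0.56/0.59) / (0.405 − 0.52) = -0.0522 / -0.115 = 0.454 km

450 m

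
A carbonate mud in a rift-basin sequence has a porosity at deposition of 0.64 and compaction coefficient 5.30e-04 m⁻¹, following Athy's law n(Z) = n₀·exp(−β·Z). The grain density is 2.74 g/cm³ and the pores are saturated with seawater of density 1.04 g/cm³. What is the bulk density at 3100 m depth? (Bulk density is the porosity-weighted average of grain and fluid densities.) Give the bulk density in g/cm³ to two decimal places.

Working in km (1 km = 1000 m; β in km⁻¹ = β in m⁻¹ × 1000):
Porosity at depth: n = 0.64·exp(−0.53×3.1) = 0.64×0.1934 = 0.1238
Bulk density: ρ_b = (1−n)ρ_g + n·ρ_f = 0.8762×2.74 + 0.1238×1.04
       = 2.401 + 0.129 = 2.530 g/cm³

2.53 g/cm³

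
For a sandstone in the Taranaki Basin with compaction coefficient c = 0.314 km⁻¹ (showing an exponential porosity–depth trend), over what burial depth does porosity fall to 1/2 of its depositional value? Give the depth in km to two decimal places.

2.21 km

phi/phi₀ = 1/2 ⇒ exp(−c·Z) = 1/2 ⇒ Z = ln(2) / c
Z = 0.6931 / 0.314 = 2.207 km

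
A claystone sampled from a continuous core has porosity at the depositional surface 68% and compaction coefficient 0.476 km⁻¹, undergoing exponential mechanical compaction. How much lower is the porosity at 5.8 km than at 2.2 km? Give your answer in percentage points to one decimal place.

19.6 percentage points

phi(2.2) = 0.68·e^(−0.476×2.2) = 0.2386
phi(5.8) = 0.68·e^(−0.476×5.8) = 0.0430
Δphi = 0.2386 − 0.0430 = 0.1956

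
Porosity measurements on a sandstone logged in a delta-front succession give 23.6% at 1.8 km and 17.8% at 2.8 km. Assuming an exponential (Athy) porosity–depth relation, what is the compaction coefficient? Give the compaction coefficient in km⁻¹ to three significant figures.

Athy: n(Z) = n₀ e^(−kZ) ⇒ n₁/n₂ = e^{k(Z₂−Z₁)} ⇒ k = ln(n₁/n₂)/(Z₂−Z₁)
k = ln(0.236/0.178) / (2.8 − 1.8) = ln(1.326) / 1 = 0.2820 / 1 = 0.282 km⁻¹

0.282 km⁻¹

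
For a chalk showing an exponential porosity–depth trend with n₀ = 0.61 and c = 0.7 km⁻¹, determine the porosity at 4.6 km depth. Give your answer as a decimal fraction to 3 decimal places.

n = n₀·exp(−c·d) = 0.61 × exp(−0.7 × 4.6) = 0.61 × exp(−3.22)
  = 0.61 × 0.0400 = 0.0244

0.024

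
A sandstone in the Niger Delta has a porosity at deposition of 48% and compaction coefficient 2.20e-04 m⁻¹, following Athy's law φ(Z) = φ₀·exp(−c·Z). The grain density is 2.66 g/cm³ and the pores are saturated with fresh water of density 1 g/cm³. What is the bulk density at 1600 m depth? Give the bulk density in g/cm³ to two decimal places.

Working in km (1 km = 1000 m; c in km⁻¹ = c in m⁻¹ × 1000):
Porosity at depth: φ = 0.48·exp(−0.22×1.6) = 0.48×0.7033 = 0.3376
Bulk density: ρ_b = (1−φ)ρ_g + φ·ρ_f = 0.6624×2.66 + 0.3376×1
       = 1.762 + 0.338 = 2.100 g/cm³

2.10 g/cm³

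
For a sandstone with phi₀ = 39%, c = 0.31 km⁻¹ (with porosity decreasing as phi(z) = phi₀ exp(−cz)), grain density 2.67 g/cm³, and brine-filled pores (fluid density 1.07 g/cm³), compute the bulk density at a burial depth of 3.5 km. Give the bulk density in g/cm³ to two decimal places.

2.46 g/cm³

Porosity at depth: phi = 0.39·exp(−0.31×3.5) = 0.39×0.3379 = 0.1318
Bulk density: ρ_b = (1−phi)ρ_g + phi·ρ_f = 0.8682×2.67 + 0.1318×1.07
       = 2.318 + 0.141 = 2.459 g/cm³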